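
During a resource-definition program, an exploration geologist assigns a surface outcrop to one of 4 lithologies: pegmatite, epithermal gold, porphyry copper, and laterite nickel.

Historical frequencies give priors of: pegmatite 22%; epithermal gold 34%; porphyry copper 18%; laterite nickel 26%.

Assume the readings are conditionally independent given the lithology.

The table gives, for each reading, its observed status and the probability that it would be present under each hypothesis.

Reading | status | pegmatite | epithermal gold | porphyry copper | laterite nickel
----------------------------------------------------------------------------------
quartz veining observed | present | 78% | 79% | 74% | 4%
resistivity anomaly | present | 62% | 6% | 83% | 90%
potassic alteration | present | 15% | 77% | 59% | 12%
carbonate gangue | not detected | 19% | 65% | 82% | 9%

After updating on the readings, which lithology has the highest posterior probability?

pegmatite

For each hypothesis, the unnormalized posterior weight is prior × product of the reading likelihoods (using 1 − P(present | H) for each absent reading):
  pegmatite: 0.22 × 0.78 × 0.62 × 0.15 × (1 − 0.19) = 0.012927
  epithermal gold: 0.34 × 0.79 × 0.06 × 0.77 × (1 − 0.65) = 0.0043433
  porphyry copper: 0.18 × 0.74 × 0.83 × 0.59 × (1 − 0.82) = 0.011741
  laterite nickel: 0.26 × 0.04 × 0.90 × 0.12 × (1 − 0.09) = 0.0010221
Marginal likelihood of the evidence = 0.030033.
P(pegmatite | evidence) ≈ 0.012927 / 0.030033 ≈ 0.430
P(epithermal gold | evidence) ≈ 0.0043433 / 0.030033 ≈ 0.145
P(porphyry copper | evidence) ≈ 0.011741 / 0.030033 ≈ 0.391
P(laterite nickel | evidence) ≈ 0.0010221 / 0.030033 ≈ 0.034
The largest is 0.430, so pegmatite is most probable.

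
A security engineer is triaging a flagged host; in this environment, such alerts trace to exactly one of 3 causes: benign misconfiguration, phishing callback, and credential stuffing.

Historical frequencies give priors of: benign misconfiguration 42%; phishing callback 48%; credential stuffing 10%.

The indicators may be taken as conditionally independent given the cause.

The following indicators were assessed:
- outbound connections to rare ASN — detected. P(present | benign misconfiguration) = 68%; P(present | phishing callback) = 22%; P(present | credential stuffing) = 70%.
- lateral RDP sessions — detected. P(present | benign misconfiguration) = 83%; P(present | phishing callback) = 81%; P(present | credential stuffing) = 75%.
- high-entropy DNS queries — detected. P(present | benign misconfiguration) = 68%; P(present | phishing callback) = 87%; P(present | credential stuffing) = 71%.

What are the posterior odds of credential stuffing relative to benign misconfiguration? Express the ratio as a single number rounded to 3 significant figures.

Posterior odds equal prior odds times the likelihood ratio; only the two competing hypotheses matter.
  credential stuffing: 0.10 × 0.70 × 0.75 × 0.71 = 0.037275
  benign misconfiguration: 0.42 × 0.68 × 0.83 × 0.68 = 0.16119
Odds(credential stuffing : benign misconfiguration) = 0.037275 / 0.16119 ≈ 0.231.

0.231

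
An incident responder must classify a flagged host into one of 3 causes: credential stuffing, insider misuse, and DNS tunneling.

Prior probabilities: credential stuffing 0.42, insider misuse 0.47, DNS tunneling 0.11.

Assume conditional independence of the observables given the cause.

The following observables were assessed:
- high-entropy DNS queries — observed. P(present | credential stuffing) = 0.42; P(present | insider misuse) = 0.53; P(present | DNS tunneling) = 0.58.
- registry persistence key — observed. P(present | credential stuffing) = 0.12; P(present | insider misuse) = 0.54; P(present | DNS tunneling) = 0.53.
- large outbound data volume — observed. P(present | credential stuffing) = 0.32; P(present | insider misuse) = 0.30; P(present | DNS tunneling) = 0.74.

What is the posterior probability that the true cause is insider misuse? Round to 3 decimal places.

Multiply each prior by the joint likelihood of the observable pattern:
  credential stuffing: 0.42 × 0.42 × 0.12 × 0.32 = 0.0067738
  insider misuse: 0.47 × 0.53 × 0.54 × 0.30 = 0.040354
  DNS tunneling: 0.11 × 0.58 × 0.53 × 0.74 = 0.025022
Normalizing constant Z = 0.0067738 + 0.040354 + 0.025022 = 0.07215.
P(insider misuse | evidence) = 0.040354 / 0.07215 ≈ 0.559.

0.559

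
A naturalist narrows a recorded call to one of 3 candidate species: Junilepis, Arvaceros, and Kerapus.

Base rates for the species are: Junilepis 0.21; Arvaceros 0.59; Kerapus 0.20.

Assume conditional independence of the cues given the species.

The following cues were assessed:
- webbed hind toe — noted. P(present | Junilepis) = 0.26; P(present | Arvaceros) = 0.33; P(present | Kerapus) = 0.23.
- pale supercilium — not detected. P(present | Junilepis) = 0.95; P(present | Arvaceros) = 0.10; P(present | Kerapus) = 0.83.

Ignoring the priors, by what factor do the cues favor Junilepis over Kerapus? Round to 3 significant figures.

Joint likelihood of the cue pattern under each hypothesis (using 1 − P(present | H) for each absent cue):
  Junilepis: 0.26 × (1 − 0.95) = 0.013
  Kerapus: 0.23 × (1 − 0.83) = 0.0391
Bayes factor = 0.013 / 0.0391 ≈ 0.332

0.332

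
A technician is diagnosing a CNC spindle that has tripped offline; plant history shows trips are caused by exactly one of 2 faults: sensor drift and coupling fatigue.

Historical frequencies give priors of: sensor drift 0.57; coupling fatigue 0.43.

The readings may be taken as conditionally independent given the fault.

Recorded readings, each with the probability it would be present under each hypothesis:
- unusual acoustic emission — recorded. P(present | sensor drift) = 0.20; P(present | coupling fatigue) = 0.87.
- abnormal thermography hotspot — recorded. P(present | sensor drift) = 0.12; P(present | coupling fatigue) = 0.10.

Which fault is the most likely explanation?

Multiply each prior by the joint likelihood of the reading pattern:
  sensor drift: 0.57 × 0.20 × 0.12 = 0.01368
  coupling fatigue: 0.43 × 0.87 × 0.10 = 0.03741
Normalizing constant Z = 0.01368 + 0.03741 = 0.05109.
P(sensor drift | evidence) ≈ 0.01368 / 0.05109 ≈ 0.268
P(coupling fatigue | evidence) ≈ 0.03741 / 0.05109 ≈ 0.732
The largest is 0.732, so coupling fatigue is most probable.

coupling fatigue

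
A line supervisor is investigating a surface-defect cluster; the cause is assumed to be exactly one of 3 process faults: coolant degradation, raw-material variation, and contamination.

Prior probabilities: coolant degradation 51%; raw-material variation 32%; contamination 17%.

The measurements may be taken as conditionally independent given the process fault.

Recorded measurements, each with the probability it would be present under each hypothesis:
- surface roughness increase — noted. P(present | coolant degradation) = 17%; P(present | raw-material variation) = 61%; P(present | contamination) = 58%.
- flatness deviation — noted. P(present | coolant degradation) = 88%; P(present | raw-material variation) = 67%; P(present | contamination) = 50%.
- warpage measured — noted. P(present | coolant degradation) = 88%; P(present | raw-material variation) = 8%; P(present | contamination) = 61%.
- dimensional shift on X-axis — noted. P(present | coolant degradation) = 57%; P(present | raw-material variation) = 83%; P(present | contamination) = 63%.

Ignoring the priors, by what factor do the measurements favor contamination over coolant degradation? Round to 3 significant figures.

1.49

Take the product of per-measurement likelihoods under each hypothesis, then divide.
  contamination: 0.58 × 0.50 × 0.61 × 0.63 = 0.11145
  coolant degradation: 0.17 × 0.88 × 0.88 × 0.57 = 0.075039
Bayes factor = 0.11145 / 0.075039 ≈ 1.49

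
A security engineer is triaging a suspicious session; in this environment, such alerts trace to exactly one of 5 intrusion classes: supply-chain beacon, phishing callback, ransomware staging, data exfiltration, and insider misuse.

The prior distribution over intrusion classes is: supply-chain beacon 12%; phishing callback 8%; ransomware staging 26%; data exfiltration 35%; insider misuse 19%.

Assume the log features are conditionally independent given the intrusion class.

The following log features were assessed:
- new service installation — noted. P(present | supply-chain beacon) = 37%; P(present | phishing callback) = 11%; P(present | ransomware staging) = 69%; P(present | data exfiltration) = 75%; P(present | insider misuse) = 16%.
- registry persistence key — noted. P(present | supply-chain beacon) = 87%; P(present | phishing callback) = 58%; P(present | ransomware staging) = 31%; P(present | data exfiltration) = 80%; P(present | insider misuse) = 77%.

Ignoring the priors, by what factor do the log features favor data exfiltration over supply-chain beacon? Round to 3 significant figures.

1.86

Joint likelihood of the log feature pattern under each hypothesis:
  data exfiltration: 0.75 × 0.80 = 0.6
  supply-chain beacon: 0.37 × 0.87 = 0.3219
Bayes factor = 0.6 / 0.3219 ≈ 1.86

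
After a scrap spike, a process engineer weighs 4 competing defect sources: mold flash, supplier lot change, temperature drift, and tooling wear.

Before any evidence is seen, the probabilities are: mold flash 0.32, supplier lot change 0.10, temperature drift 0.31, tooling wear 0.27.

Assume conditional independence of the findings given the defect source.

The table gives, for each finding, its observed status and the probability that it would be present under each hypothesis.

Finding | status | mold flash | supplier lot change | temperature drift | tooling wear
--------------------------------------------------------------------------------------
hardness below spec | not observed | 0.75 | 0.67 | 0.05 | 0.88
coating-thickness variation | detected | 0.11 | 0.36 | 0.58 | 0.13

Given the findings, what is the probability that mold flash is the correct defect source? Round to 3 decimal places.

0.045

Multiply each prior by the joint likelihood of the evidence pattern (using 1 − P(present | H) for each absent finding):
  mold flash: 0.32 × (1 − 0.75) × 0.11 = 0.0088
  supplier lot change: 0.10 × (1 − 0.67) × 0.36 = 0.01188
  temperature drift: 0.31 × (1 − 0.05) × 0.58 = 0.17081
  tooling wear: 0.27 × (1 − 0.88) × 0.13 = 0.004212
Normalizing constant Z = 0.0088 + 0.01188 + 0.17081 + 0.004212 = 0.1957.
P(mold flash | evidence) = 0.0088 / 0.1957 ≈ 0.045.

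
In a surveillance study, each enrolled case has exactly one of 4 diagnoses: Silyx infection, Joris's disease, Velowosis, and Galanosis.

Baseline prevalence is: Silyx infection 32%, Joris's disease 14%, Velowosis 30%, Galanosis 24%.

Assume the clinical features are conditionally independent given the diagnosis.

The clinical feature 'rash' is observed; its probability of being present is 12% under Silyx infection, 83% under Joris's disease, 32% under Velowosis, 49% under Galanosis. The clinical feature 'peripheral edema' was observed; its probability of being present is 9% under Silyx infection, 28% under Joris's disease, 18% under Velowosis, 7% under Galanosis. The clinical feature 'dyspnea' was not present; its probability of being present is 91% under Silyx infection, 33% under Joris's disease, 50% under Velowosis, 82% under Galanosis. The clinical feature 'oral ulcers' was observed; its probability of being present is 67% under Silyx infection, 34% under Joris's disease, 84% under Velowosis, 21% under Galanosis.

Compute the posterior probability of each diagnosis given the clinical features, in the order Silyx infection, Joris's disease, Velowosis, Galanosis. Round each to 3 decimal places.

For each hypothesis, the unnormalized posterior weight is prior × product of the clinical feature likelihoods (using 1 − P(present | H) for each absent clinical feature):
  Silyx infection: 0.32 × 0.12 × 0.09 × (1 − 0.91) × 0.67 = 0.0002084
  Joris's disease: 0.14 × 0.83 × 0.28 × (1 − 0.33) × 0.34 = 0.0074117
  Velowosis: 0.30 × 0.32 × 0.18 × (1 − 0.50) × 0.84 = 0.0072576
  Galanosis: 0.24 × 0.49 × 0.07 × (1 − 0.82) × 0.21 = 0.00031117
Marginal likelihood of the evidence = 0.015189.
P(Silyx infection | evidence) = 0.0002084 / 0.015189 ≈ 0.014
P(Joris's disease | evidence) = 0.0074117 / 0.015189 ≈ 0.488
P(Velowosis | evidence) = 0.0072576 / 0.015189 ≈ 0.478
P(Galanosis | evidence) = 0.00031117 / 0.015189 ≈ 0.020

0.014, 0.488, 0.478, 0.020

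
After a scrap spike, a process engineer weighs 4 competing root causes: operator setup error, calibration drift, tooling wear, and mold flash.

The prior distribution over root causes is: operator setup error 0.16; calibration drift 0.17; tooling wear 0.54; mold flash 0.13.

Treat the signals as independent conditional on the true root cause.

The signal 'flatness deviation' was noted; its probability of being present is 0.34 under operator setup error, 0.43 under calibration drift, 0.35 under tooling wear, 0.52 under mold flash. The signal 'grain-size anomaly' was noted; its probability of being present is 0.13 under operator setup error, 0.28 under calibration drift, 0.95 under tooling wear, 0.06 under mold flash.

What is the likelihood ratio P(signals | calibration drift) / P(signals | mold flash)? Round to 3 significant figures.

3.86

The Bayes factor is the ratio of the joint likelihoods of the signal pattern under the two hypotheses.
  calibration drift: 0.43 × 0.28 = 0.1204
  mold flash: 0.52 × 0.06 = 0.0312
Bayes factor = 0.1204 / 0.0312 ≈ 3.86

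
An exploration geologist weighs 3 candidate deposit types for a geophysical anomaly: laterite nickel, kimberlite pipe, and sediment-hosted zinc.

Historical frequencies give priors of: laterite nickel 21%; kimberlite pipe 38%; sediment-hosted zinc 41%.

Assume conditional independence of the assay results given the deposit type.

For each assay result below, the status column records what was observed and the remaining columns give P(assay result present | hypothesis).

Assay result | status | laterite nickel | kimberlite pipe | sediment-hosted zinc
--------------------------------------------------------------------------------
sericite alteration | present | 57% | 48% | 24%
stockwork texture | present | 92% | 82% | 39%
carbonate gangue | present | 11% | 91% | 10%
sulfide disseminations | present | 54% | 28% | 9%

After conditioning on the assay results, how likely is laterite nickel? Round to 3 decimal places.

For each hypothesis, the unnormalized posterior weight is prior × product of the assay result likelihoods:
  laterite nickel: 0.21 × 0.57 × 0.92 × 0.11 × 0.54 = 0.0065414
  kimberlite pipe: 0.38 × 0.48 × 0.82 × 0.91 × 0.28 = 0.03811
  sediment-hosted zinc: 0.41 × 0.24 × 0.39 × 0.10 × 0.09 = 0.00034538
Marginal likelihood of the evidence = 0.044997.
P(laterite nickel | evidence) = 0.0065414 / 0.044997 ≈ 0.145.

0.145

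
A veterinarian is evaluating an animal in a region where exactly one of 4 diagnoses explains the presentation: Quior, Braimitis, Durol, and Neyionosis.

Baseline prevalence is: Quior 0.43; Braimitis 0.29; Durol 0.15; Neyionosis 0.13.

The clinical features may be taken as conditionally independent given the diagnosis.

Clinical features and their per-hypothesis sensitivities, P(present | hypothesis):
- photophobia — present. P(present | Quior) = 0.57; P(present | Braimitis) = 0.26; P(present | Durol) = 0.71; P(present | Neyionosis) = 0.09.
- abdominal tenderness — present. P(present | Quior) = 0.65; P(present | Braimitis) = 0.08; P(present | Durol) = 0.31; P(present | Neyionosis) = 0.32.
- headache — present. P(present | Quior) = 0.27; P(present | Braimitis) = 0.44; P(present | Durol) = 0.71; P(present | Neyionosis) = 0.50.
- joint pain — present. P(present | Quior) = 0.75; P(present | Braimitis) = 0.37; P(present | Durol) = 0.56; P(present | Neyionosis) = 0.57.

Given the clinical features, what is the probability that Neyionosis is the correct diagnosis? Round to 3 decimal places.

0.022

For each hypothesis, the unnormalized posterior weight is prior × product of the clinical feature likelihoods:
  Quior: 0.43 × 0.57 × 0.65 × 0.27 × 0.75 = 0.032261
  Braimitis: 0.29 × 0.26 × 0.08 × 0.44 × 0.37 = 0.00098201
  Durol: 0.15 × 0.71 × 0.31 × 0.71 × 0.56 = 0.013127
  Neyionosis: 0.13 × 0.09 × 0.32 × 0.50 × 0.57 = 0.001067
The unnormalized weights sum to 0.047437.
P(Neyionosis | evidence) = 0.001067 / 0.047437 ≈ 0.022.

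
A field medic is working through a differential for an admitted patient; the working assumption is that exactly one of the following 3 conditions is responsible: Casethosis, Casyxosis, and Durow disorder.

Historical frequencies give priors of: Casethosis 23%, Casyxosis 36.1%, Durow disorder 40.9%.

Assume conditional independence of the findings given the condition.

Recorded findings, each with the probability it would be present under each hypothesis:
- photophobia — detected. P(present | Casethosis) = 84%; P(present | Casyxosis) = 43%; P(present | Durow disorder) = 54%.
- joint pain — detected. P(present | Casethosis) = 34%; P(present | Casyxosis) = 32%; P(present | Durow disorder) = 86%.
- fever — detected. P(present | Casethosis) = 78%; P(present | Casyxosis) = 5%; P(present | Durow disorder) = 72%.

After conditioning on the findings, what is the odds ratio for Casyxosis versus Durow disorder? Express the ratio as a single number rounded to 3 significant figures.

0.0182

Unnormalized posterior weight (prior times the finding likelihoods) for each of the two hypotheses:
  Casyxosis: 0.361 × 0.43 × 0.32 × 0.05 = 0.0024837
  Durow disorder: 0.409 × 0.54 × 0.86 × 0.72 = 0.13676
Posterior odds = 0.0024837 / 0.13676 ≈ 0.0182.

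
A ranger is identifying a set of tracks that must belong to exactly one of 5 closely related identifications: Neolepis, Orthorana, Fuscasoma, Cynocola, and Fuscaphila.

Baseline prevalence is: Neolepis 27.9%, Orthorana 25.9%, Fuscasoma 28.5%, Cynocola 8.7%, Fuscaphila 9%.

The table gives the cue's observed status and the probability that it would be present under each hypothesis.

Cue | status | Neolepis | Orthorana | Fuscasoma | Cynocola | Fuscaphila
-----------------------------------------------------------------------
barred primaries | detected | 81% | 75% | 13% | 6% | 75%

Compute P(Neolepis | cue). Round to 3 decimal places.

For each hypothesis, the unnormalized posterior weight is prior × likelihood:
  Neolepis: 0.279 × 0.81 = 0.22599
  Orthorana: 0.259 × 0.75 = 0.19425
  Fuscasoma: 0.285 × 0.13 = 0.03705
  Cynocola: 0.087 × 0.06 = 0.00522
  Fuscaphila: 0.090 × 0.75 = 0.0675
Marginal likelihood of the evidence = 0.53001.
P(Neolepis | evidence) = 0.22599 / 0.53001 ≈ 0.426.

0.426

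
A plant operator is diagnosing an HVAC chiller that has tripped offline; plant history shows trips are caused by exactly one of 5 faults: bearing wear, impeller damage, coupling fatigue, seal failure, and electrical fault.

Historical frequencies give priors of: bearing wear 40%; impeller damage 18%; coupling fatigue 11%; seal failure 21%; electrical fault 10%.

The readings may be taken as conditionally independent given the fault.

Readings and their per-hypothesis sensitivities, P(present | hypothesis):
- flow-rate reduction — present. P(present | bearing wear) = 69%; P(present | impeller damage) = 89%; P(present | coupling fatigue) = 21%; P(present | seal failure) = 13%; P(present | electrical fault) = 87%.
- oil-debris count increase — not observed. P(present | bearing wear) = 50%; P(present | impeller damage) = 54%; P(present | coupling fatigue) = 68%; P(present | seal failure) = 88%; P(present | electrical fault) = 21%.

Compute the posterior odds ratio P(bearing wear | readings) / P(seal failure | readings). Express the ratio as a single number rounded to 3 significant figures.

Unnormalized posterior weight (prior times the reading likelihoods) for each of the two hypotheses (using 1 − P(present | H) for each absent reading):
  bearing wear: 0.40 × 0.69 × (1 − 0.50) = 0.138
  seal failure: 0.21 × 0.13 × (1 − 0.88) = 0.003276
Posterior odds = 0.138 / 0.003276 ≈ 42.1.

42.1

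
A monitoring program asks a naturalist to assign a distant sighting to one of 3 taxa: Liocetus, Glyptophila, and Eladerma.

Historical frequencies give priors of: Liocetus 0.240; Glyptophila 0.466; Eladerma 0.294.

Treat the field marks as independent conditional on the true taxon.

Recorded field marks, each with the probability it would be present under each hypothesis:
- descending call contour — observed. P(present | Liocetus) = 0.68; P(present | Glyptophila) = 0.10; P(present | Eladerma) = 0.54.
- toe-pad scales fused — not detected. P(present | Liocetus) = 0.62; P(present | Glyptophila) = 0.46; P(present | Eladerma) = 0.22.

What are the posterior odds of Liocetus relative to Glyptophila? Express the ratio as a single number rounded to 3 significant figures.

The normalizing constant cancels in an odds ratio, so compute prior × likelihood for the two hypotheses only (using 1 − P(present | H) for each absent field mark):
  Liocetus: 0.240 × 0.68 × (1 − 0.62) = 0.062016
  Glyptophila: 0.466 × 0.10 × (1 − 0.46) = 0.025164
Odds(Liocetus : Glyptophila) = 0.062016 / 0.025164 ≈ 2.46.

2.46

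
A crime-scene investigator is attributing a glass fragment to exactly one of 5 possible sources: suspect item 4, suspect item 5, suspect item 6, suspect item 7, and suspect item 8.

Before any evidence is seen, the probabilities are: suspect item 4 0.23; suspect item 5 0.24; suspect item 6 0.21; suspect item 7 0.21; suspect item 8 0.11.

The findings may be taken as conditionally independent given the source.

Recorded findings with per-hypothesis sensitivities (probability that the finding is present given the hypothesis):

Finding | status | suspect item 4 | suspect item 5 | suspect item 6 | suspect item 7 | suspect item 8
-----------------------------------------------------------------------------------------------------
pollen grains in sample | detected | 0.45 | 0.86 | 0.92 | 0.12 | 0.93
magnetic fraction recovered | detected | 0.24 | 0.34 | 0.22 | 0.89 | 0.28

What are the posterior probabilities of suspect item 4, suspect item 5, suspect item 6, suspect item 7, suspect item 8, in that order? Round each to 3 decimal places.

0.132, 0.372, 0.225, 0.119, 0.152

For each hypothesis, the unnormalized posterior weight is prior × product of the finding likelihoods:
  suspect item 4: 0.23 × 0.45 × 0.24 = 0.02484
  suspect item 5: 0.24 × 0.86 × 0.34 = 0.070176
  suspect item 6: 0.21 × 0.92 × 0.22 = 0.042504
  suspect item 7: 0.21 × 0.12 × 0.89 = 0.022428
  suspect item 8: 0.11 × 0.93 × 0.28 = 0.028644
The unnormalized weights sum to 0.18859.
P(suspect item 4 | evidence) = 0.02484 / 0.18859 ≈ 0.132
P(suspect item 5 | evidence) = 0.070176 / 0.18859 ≈ 0.372
P(suspect item 6 | evidence) = 0.042504 / 0.18859 ≈ 0.225
P(suspect item 7 | evidence) = 0.022428 / 0.18859 ≈ 0.119
P(suspect item 8 | evidence) = 0.028644 / 0.18859 ≈ 0.152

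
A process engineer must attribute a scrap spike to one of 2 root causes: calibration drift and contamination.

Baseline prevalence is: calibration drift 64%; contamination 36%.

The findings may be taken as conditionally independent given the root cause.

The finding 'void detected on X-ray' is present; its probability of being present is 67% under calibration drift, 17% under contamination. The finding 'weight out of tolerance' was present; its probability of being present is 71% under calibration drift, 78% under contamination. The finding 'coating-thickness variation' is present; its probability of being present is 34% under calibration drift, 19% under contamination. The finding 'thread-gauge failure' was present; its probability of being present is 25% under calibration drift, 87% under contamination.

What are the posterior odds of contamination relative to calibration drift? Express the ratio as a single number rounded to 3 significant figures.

Posterior odds equal prior odds times the likelihood ratio; only the two competing hypotheses matter.
  contamination: 0.36 × 0.17 × 0.78 × 0.19 × 0.87 = 0.0078908
  calibration drift: 0.64 × 0.67 × 0.71 × 0.34 × 0.25 = 0.025878
Posterior odds = 0.0078908 / 0.025878 ≈ 0.305.

0.305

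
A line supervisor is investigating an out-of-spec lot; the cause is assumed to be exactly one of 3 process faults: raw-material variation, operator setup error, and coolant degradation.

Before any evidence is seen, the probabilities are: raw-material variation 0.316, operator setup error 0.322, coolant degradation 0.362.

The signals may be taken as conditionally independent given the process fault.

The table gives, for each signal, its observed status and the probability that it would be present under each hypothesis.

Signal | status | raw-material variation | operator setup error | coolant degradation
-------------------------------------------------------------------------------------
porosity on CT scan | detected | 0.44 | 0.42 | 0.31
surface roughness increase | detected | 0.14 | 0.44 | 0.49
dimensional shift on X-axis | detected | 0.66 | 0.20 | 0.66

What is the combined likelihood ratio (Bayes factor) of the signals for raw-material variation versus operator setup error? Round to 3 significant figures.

1.10

Joint likelihood of the signal pattern under each hypothesis:
  raw-material variation: 0.44 × 0.14 × 0.66 = 0.040656
  operator setup error: 0.42 × 0.44 × 0.20 = 0.03696
Bayes factor = 0.040656 / 0.03696 ≈ 1.10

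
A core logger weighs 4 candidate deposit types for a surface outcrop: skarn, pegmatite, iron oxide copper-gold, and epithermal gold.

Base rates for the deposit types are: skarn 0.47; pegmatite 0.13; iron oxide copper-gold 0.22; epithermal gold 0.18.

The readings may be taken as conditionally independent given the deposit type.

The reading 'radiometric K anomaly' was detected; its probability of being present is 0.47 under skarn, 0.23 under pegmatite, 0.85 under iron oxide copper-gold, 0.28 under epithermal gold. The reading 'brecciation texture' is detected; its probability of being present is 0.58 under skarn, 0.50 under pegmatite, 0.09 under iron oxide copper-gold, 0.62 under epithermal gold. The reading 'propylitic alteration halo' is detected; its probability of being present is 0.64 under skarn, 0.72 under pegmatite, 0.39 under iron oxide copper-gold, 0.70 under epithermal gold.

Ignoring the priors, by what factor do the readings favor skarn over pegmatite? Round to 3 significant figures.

2.11

Take the product of per-reading likelihoods under each hypothesis, then divide.
  skarn: 0.47 × 0.58 × 0.64 = 0.17446
  pegmatite: 0.23 × 0.50 × 0.72 = 0.0828
Bayes factor = 0.17446 / 0.0828 ≈ 2.11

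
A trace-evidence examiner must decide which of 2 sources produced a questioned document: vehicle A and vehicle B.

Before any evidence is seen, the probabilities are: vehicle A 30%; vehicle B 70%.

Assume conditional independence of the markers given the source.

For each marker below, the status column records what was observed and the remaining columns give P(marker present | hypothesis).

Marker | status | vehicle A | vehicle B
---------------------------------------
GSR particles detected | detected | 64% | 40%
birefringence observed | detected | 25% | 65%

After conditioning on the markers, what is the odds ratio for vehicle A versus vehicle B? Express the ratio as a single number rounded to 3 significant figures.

Posterior odds equal prior odds times the likelihood ratio; only the two competing hypotheses matter.
  vehicle A: 0.30 × 0.64 × 0.25 = 0.048
  vehicle B: 0.70 × 0.40 × 0.65 = 0.182
Odds(vehicle A : vehicle B) = 0.048 / 0.182 ≈ 0.264.

0.264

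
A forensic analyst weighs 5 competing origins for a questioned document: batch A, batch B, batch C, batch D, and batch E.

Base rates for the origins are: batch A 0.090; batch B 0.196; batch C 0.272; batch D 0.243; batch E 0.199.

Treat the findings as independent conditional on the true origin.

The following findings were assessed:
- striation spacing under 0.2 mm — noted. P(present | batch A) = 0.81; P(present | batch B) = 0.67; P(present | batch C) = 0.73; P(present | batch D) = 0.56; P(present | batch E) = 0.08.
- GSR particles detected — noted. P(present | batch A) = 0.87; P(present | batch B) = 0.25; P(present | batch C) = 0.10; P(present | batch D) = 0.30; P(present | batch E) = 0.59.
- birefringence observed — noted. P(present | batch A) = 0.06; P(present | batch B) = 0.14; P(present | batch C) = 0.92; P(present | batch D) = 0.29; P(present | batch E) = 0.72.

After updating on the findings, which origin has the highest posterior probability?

batch C

Multiply each prior by the joint likelihood of the evidence pattern:
  batch A: 0.090 × 0.81 × 0.87 × 0.06 = 0.0038054
  batch B: 0.196 × 0.67 × 0.25 × 0.14 = 0.0045962
  batch C: 0.272 × 0.73 × 0.10 × 0.92 = 0.018268
  batch D: 0.243 × 0.56 × 0.30 × 0.29 = 0.011839
  batch E: 0.199 × 0.08 × 0.59 × 0.72 = 0.0067628
Normalizing constant Z = 0.0038054 + 0.0045962 + 0.018268 + 0.011839 + 0.0067628 = 0.045271.
P(batch A | evidence) ≈ 0.0038054 / 0.045271 ≈ 0.084
P(batch B | evidence) ≈ 0.0045962 / 0.045271 ≈ 0.102
P(batch C | evidence) ≈ 0.018268 / 0.045271 ≈ 0.404
P(batch D | evidence) ≈ 0.011839 / 0.045271 ≈ 0.262
P(batch E | evidence) ≈ 0.0067628 / 0.045271 ≈ 0.149
The largest is 0.404, so batch C is most probable.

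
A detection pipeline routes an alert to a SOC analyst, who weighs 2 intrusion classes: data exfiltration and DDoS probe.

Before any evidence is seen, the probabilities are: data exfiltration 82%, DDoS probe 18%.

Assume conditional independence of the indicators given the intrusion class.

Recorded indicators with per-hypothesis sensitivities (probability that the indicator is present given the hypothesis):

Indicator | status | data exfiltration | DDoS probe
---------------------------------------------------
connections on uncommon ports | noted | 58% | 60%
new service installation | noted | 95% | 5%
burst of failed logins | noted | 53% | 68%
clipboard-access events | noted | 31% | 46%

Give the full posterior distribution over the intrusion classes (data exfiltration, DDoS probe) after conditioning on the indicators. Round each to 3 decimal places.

For each hypothesis, the unnormalized posterior weight is prior × product of the indicator likelihoods:
  data exfiltration: 0.82 × 0.58 × 0.95 × 0.53 × 0.31 = 0.074234
  DDoS probe: 0.18 × 0.60 × 0.05 × 0.68 × 0.46 = 0.0016891
Normalizing constant Z = 0.074234 + 0.0016891 = 0.075923.
P(data exfiltration | evidence) = 0.074234 / 0.075923 ≈ 0.978
P(DDoS probe | evidence) = 0.0016891 / 0.075923 ≈ 0.022

0.978, 0.022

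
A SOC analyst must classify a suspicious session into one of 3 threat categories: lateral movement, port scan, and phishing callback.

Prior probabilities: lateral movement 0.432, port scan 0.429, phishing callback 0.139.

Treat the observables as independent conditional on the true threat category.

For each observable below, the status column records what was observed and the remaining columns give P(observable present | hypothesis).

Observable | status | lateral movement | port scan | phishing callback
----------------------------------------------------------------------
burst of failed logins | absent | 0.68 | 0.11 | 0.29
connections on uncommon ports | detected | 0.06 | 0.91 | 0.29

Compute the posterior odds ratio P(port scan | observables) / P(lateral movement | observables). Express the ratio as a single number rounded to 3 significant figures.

41.9

Posterior odds equal prior odds times the likelihood ratio; only the two competing hypotheses matter (using 1 − P(present | H) for each absent observable).
  port scan: 0.429 × (1 − 0.11) × 0.91 = 0.34745
  lateral movement: 0.432 × (1 − 0.68) × 0.06 = 0.0082944
Posterior odds = 0.34745 / 0.0082944 ≈ 41.9.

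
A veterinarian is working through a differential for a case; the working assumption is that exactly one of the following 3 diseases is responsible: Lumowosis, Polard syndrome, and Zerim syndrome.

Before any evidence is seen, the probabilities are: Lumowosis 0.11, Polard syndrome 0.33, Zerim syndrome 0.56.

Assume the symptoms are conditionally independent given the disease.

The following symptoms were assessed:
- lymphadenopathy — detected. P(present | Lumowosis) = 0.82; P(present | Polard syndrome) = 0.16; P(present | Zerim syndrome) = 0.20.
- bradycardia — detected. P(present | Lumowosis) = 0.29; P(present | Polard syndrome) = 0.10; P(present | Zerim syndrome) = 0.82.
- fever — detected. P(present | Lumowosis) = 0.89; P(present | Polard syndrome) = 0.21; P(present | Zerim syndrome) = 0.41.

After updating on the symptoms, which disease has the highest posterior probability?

Zerim syndrome

By Bayes' rule with conditional independence, the unnormalized weight for each hypothesis is prior × ∏ likelihoods:
  Lumowosis: 0.11 × 0.82 × 0.29 × 0.89 = 0.023281
  Polard syndrome: 0.33 × 0.16 × 0.10 × 0.21 = 0.0011088
  Zerim syndrome: 0.56 × 0.20 × 0.82 × 0.41 = 0.037654
Marginal likelihood of the evidence = 0.062044.
P(Lumowosis | evidence) ≈ 0.023281 / 0.062044 ≈ 0.375
P(Polard syndrome | evidence) ≈ 0.0011088 / 0.062044 ≈ 0.018
P(Zerim syndrome | evidence) ≈ 0.037654 / 0.062044 ≈ 0.607
The largest is 0.607, so Zerim syndrome is most probable.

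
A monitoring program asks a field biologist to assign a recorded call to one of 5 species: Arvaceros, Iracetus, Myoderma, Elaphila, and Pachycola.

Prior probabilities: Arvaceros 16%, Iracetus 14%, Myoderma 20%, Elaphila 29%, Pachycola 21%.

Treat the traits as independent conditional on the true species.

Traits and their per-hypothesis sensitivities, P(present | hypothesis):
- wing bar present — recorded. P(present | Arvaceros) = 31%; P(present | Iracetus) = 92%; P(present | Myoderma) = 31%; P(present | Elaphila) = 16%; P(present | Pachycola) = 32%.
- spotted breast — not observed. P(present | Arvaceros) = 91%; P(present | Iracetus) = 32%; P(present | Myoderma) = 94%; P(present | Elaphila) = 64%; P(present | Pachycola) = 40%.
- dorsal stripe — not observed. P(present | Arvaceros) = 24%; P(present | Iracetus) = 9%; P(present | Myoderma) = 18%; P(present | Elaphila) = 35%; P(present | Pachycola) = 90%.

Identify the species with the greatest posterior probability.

For each hypothesis, the unnormalized posterior weight is prior × product of the trait likelihoods (using 1 − P(present | H) for each absent trait):
  Arvaceros: 0.16 × 0.31 × (1 − 0.91) × (1 − 0.24) = 0.0033926
  Iracetus: 0.14 × 0.92 × (1 − 0.32) × (1 − 0.09) = 0.079701
  Myoderma: 0.20 × 0.31 × (1 − 0.94) × (1 − 0.18) = 0.0030504
  Elaphila: 0.29 × 0.16 × (1 − 0.64) × (1 − 0.35) = 0.010858
  Pachycola: 0.21 × 0.32 × (1 − 0.40) × (1 − 0.90) = 0.004032
Normalizing constant Z = 0.0033926 + 0.079701 + 0.0030504 + 0.010858 + 0.004032 = 0.10103.
P(Arvaceros | evidence) ≈ 0.0033926 / 0.10103 ≈ 0.034
P(Iracetus | evidence) ≈ 0.079701 / 0.10103 ≈ 0.789
P(Myoderma | evidence) ≈ 0.0030504 / 0.10103 ≈ 0.030
P(Elaphila | evidence) ≈ 0.010858 / 0.10103 ≈ 0.107
P(Pachycola | evidence) ≈ 0.004032 / 0.10103 ≈ 0.040
The largest is 0.789, so Iracetus is most probable.

Iracetus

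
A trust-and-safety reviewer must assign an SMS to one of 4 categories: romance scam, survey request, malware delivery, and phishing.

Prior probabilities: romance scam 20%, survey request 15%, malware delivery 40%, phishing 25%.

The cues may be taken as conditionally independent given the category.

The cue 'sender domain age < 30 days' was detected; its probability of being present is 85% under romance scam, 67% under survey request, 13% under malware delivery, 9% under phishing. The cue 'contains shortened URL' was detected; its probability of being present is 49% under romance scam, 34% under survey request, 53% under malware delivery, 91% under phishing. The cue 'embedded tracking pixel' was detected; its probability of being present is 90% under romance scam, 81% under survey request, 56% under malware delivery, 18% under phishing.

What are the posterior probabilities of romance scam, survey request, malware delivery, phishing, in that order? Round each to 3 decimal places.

Multiply each prior by the joint likelihood of the cue pattern:
  romance scam: 0.20 × 0.85 × 0.49 × 0.90 = 0.07497
  survey request: 0.15 × 0.67 × 0.34 × 0.81 = 0.027678
  malware delivery: 0.40 × 0.13 × 0.53 × 0.56 = 0.015434
  phishing: 0.25 × 0.09 × 0.91 × 0.18 = 0.0036855
Marginal likelihood of the evidence = 0.12177.
P(romance scam | evidence) = 0.07497 / 0.12177 ≈ 0.616
P(survey request | evidence) = 0.027678 / 0.12177 ≈ 0.227
P(malware delivery | evidence) = 0.015434 / 0.12177 ≈ 0.127
P(phishing | evidence) = 0.0036855 / 0.12177 ≈ 0.030

0.616, 0.227, 0.127, 0.030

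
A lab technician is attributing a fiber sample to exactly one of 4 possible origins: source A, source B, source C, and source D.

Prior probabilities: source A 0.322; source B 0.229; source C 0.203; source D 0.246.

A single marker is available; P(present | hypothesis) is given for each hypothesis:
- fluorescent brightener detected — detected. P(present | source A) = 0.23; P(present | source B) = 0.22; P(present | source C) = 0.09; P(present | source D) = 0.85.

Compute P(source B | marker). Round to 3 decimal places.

0.143

For each hypothesis, the unnormalized posterior weight is prior × likelihood:
  source A: 0.322 × 0.23 = 0.07406
  source B: 0.229 × 0.22 = 0.05038
  source C: 0.203 × 0.09 = 0.01827
  source D: 0.246 × 0.85 = 0.2091
Marginal likelihood of the evidence = 0.35181.
P(source B | evidence) = 0.05038 / 0.35181 ≈ 0.143.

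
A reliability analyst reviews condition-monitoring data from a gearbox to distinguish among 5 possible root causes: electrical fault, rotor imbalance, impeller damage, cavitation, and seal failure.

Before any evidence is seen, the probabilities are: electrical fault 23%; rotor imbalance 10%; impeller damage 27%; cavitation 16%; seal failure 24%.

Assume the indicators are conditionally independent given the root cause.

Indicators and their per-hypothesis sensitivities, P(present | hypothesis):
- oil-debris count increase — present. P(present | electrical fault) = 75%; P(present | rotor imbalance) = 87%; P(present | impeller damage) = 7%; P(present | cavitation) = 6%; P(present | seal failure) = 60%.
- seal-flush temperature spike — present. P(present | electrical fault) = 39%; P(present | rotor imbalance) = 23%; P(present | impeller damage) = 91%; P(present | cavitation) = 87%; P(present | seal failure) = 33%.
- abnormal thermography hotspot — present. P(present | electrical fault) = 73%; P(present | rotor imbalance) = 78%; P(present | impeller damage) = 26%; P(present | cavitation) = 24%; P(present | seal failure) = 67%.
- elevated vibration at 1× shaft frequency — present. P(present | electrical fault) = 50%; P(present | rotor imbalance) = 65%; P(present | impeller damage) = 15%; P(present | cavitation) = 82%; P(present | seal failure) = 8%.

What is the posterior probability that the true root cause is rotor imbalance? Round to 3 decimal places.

0.256

For each hypothesis, the unnormalized posterior weight is prior × product of the indicator likelihoods:
  electrical fault: 0.23 × 0.75 × 0.39 × 0.73 × 0.50 = 0.024555
  rotor imbalance: 0.10 × 0.87 × 0.23 × 0.78 × 0.65 = 0.010145
  impeller damage: 0.27 × 0.07 × 0.91 × 0.26 × 0.15 = 0.00067076
  cavitation: 0.16 × 0.06 × 0.87 × 0.24 × 0.82 = 0.0016437
  seal failure: 0.24 × 0.60 × 0.33 × 0.67 × 0.08 = 0.0025471
Normalizing constant Z = 0.024555 + 0.010145 + 0.00067076 + 0.0016437 + 0.0025471 = 0.039562.
P(rotor imbalance | evidence) = 0.010145 / 0.039562 ≈ 0.256.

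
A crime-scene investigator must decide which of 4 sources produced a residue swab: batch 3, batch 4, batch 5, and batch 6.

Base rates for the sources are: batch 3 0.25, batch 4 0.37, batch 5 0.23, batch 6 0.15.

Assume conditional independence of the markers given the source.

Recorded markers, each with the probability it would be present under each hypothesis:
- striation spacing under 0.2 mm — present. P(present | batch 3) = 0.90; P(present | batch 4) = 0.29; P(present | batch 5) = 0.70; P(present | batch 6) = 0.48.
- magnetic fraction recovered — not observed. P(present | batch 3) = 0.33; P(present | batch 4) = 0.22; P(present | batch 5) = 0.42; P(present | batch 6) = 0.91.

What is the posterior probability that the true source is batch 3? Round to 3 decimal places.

For each hypothesis, the unnormalized posterior weight is prior × product of the marker likelihoods (using 1 − P(present | H) for each absent marker):
  batch 3: 0.25 × 0.90 × (1 − 0.33) = 0.15075
  batch 4: 0.37 × 0.29 × (1 − 0.22) = 0.083694
  batch 5: 0.23 × 0.70 × (1 − 0.42) = 0.09338
  batch 6: 0.15 × 0.48 × (1 − 0.91) = 0.00648
Normalizing constant Z = 0.15075 + 0.083694 + 0.09338 + 0.00648 = 0.3343.
P(batch 3 | evidence) = 0.15075 / 0.3343 ≈ 0.451.

0.451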